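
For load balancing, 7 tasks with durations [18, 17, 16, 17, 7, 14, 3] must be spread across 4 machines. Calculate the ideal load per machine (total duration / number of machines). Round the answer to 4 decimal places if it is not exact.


Total processing time = 18 + 17 + 16 + 17 + 7 + 14 + 3 = 92
Number of machines = 4
Ideal balanced load = 92 / 4 = 23.0

23.0


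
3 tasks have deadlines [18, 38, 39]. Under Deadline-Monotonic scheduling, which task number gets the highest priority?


Sort tasks by relative deadline (ascending):
  Task 1: deadline = 18
  Task 2: deadline = 38
  Task 3: deadline = 39
Priority order (highest first): [1, 2, 3]
Highest priority task = 1

1


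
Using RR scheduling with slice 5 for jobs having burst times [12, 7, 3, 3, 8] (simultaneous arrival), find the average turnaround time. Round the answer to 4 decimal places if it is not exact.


Time quantum = 5
Execution trace:
  J1 runs 5 units, time = 5
  J2 runs 5 units, time = 10
  J3 runs 3 units, time = 13
  J4 runs 3 units, time = 16
  J5 runs 5 units, time = 21
  J1 runs 5 units, time = 26
  J2 runs 2 units, time = 28
  J5 runs 3 units, time = 31
  J1 runs 2 units, time = 33
Finish times: [33, 28, 13, 16, 31]
Average turnaround = 121/5 = 24.2

24.2


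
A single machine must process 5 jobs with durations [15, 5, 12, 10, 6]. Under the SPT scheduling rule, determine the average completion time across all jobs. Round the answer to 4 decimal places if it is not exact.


Sort jobs by processing time (SPT order): [5, 6, 10, 12, 15]
Compute completion times sequentially:
  Job 1: processing = 5, completes at 5
  Job 2: processing = 6, completes at 11
  Job 3: processing = 10, completes at 21
  Job 4: processing = 12, completes at 33
  Job 5: processing = 15, completes at 48
Sum of completion times = 118
Average completion time = 118/5 = 23.6

23.6


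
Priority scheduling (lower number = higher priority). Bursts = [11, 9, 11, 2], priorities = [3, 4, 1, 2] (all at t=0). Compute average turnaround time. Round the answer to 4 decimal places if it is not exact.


Sort by priority (ascending = highest first):
Order: [(1, 11), (2, 2), (3, 11), (4, 9)]
Completion times:
  Priority 1, burst=11, C=11
  Priority 2, burst=2, C=13
  Priority 3, burst=11, C=24
  Priority 4, burst=9, C=33
Average turnaround = 81/4 = 20.25

20.25


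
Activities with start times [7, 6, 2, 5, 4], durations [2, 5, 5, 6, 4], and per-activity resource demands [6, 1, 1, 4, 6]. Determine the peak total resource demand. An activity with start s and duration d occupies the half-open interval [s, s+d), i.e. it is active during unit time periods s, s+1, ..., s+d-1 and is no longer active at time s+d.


Each activity i is active on [start_i, start_i + duration_i).
Compute total resource usage per time slot:
  t=0: active resources = [], total = 0
  t=1: active resources = [], total = 0
  t=2: active resources = [1], total = 1
  t=3: active resources = [1], total = 1
  t=4: active resources = [1, 6], total = 7
  t=5: active resources = [1, 4, 6], total = 11
  t=6: active resources = [1, 1, 4, 6], total = 12
  t=7: active resources = [6, 1, 4, 6], total = 17
  t=8: active resources = [6, 1, 4], total = 11
  t=9: active resources = [1, 4], total = 5
  t=10: active resources = [1, 4], total = 5
Peak resource demand = 17

17


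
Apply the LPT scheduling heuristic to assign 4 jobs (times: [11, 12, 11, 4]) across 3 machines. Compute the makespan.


Sort jobs in decreasing order (LPT): [12, 11, 11, 4]
Assign each job to the least loaded machine:
  Machine 1: jobs [12], load = 12
  Machine 2: jobs [11, 4], load = 15
  Machine 3: jobs [11], load = 11
Makespan = max load = 15

15


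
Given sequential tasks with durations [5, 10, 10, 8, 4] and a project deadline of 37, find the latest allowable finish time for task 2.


LF(activity 2) = deadline - sum of successor durations
Successors: activities 3 through 5 with durations [10, 8, 4]
Sum of successor durations = 22
LF = 37 - 22 = 15

15


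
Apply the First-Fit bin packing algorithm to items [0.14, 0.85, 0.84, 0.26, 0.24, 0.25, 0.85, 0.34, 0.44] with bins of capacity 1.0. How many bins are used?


Place items sequentially using First-Fit:
  Item 0.14 -> new Bin 1
  Item 0.85 -> Bin 1 (now 0.99)
  Item 0.84 -> new Bin 2
  Item 0.26 -> new Bin 3
  Item 0.24 -> Bin 3 (now 0.5)
  Item 0.25 -> Bin 3 (now 0.75)
  Item 0.85 -> new Bin 4
  Item 0.34 -> new Bin 5
  Item 0.44 -> Bin 5 (now 0.78)
Total bins used = 5

5


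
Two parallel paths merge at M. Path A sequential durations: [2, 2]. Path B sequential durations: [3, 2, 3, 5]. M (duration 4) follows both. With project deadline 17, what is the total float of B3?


Forward pass: ES(B3) = sum of predecessors on chain B = 5
EF = ES + duration = 5 + 3 = 8
Backward pass: LF(M) = deadline = 17; LS(M) = 17 - 4 = 13
LF(B3) = LS(M) - sum(successors on chain B) = 13 - 5 = 8
LS = LF - duration = 8 - 3 = 5
Total float = LS - ES = 5 - 5 = 0

0


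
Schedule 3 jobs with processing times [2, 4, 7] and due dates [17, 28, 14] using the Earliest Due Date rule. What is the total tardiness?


Sort by due date (EDD order): [(7, 14), (2, 17), (4, 28)]
Compute completion times and tardiness:
  Job 1: p=7, d=14, C=7, tardiness=max(0,7-14)=0
  Job 2: p=2, d=17, C=9, tardiness=max(0,9-17)=0
  Job 3: p=4, d=28, C=13, tardiness=max(0,13-28)=0
Total tardiness = 0

0


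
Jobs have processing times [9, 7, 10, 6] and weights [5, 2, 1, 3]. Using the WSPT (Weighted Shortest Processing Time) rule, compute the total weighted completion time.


Compute p/w ratios and sort ascending (WSPT): [(9, 5), (6, 3), (7, 2), (10, 1)]
Compute weighted completion times:
  Job (p=9,w=5): C=9, w*C=5*9=45
  Job (p=6,w=3): C=15, w*C=3*15=45
  Job (p=7,w=2): C=22, w*C=2*22=44
  Job (p=10,w=1): C=32, w*C=1*32=32
Total weighted completion time = 166

166


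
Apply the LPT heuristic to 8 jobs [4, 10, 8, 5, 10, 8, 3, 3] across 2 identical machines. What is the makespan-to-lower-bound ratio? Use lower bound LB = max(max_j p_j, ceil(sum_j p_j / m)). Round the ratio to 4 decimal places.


LPT order: [10, 10, 8, 8, 5, 4, 3, 3]
Machine loads after assignment: [26, 25]
LPT makespan = 26
Lower bound = max(max_job, ceil(total/2)) = max(10, 26) = 26
Ratio = 26 / 26 = 1.0

1.0


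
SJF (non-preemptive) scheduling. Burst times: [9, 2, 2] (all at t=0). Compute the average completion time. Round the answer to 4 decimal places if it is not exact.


SJF order (ascending): [2, 2, 9]
Completion times:
  Job 1: burst=2, C=2
  Job 2: burst=2, C=4
  Job 3: burst=9, C=13
Average completion = 19/3 = 6.3333

6.3333


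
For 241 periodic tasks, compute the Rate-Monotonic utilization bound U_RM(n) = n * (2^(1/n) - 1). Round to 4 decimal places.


Compute 2^(1/241) = 1.0028802694
Subtract 1: 1.0028802694 - 1 = 0.0028802694
Multiply by n: 241 * 0.0028802694 = 0.6941449254
Round to 4 dp: 0.6941

0.6941


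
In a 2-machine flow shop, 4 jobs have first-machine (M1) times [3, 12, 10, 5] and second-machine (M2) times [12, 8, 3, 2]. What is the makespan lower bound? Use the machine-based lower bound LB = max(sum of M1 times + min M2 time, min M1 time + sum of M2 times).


LB1 = sum(M1 times) + min(M2 times) = 30 + 2 = 32
LB2 = min(M1 times) + sum(M2 times) = 3 + 25 = 28
Lower bound = max(LB1, LB2) = max(32, 28) = 32

32


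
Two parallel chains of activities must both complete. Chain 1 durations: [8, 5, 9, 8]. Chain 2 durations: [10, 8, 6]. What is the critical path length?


Path A total = 8 + 5 + 9 + 8 = 30
Path B total = 10 + 8 + 6 = 24
Critical path = longest path = max(30, 24) = 30

30


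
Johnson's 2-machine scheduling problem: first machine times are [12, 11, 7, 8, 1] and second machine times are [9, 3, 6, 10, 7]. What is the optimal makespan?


Apply Johnson's rule:
  Group 1 (a <= b): [(5, 1, 7), (4, 8, 10)]
  Group 2 (a > b): [(1, 12, 9), (3, 7, 6), (2, 11, 3)]
Optimal job order: [5, 4, 1, 3, 2]
Schedule:
  Job 5: M1 done at 1, M2 done at 8
  Job 4: M1 done at 9, M2 done at 19
  Job 1: M1 done at 21, M2 done at 30
  Job 3: M1 done at 28, M2 done at 36
  Job 2: M1 done at 39, M2 done at 42
Makespan = 42

42


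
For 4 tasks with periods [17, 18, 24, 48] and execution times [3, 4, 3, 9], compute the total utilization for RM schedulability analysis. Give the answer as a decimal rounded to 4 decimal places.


Compute individual utilizations (exact fractions):
  Task 1: C/T = 3/17 (approx. 0.1765)
  Task 2: C/T = 4/18 = 2/9 (approx. 0.2222)
  Task 3: C/T = 3/24 = 1/8 (approx. 0.125)
  Task 4: C/T = 9/48 = 3/16 (approx. 0.1875)
Total utilization U = 3/17 + 2/9 + 1/8 + 3/16 = 1741/2448
Rounded to 4 decimal places: U = 0.7112
RM (Liu & Layland) bound for 4 tasks = 0.756828; compare with U = 1741/2448 (approx. 0.711193)
U <= bound, so schedulable by RM sufficient condition.

0.7112


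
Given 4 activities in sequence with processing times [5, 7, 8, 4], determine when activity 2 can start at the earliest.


Activity 2 starts after activities 1 through 1 complete.
Predecessor durations: [5]
ES = 5 = 5

5


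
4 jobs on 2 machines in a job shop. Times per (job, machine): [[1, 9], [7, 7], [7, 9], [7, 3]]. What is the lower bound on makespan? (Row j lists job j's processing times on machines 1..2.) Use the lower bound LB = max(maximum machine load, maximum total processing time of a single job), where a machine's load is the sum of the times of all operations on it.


Machine loads:
  Machine 1: 1 + 7 + 7 + 7 = 22
  Machine 2: 9 + 7 + 9 + 3 = 28
Max machine load = 28
Job totals:
  Job 1: 10
  Job 2: 14
  Job 3: 16
  Job 4: 10
Max job total = 16
Lower bound = max(28, 16) = 28

28


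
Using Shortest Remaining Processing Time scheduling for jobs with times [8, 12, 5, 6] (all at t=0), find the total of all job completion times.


Since all jobs arrive at t=0, SRPT equals SPT ordering.
SPT order: [5, 6, 8, 12]
Completion times:
  Job 1: p=5, C=5
  Job 2: p=6, C=11
  Job 3: p=8, C=19
  Job 4: p=12, C=31
Total completion time = 5 + 11 + 19 + 31 = 66

66


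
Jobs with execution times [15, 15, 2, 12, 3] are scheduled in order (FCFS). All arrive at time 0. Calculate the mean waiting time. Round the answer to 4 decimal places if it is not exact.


FCFS order (as given): [15, 15, 2, 12, 3]
Waiting times:
  Job 1: wait = 0
  Job 2: wait = 15
  Job 3: wait = 30
  Job 4: wait = 32
  Job 5: wait = 44
Sum of waiting times = 121
Average waiting time = 121/5 = 24.2

24.2


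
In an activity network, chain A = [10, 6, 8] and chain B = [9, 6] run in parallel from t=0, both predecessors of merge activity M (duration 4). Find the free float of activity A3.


ES(A3) = sum of predecessors on chain A = 16
EF(A3) = ES + duration = 16 + 8 = 24
Successor of A3 is M. ES(M) = max(sum(A), sum(B)) = max(24, 15) = 24
Free float = ES(successor) - EF(current) = 24 - 24 = 0

0


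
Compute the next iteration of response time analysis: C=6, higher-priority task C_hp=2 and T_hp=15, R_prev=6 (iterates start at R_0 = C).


R_next = C + ceil(R_prev / T_hp) * C_hp
ceil(6 / 15) = ceil(0.4) = 1
Interference = 1 * 2 = 2
R_next = 6 + 2 = 8

8


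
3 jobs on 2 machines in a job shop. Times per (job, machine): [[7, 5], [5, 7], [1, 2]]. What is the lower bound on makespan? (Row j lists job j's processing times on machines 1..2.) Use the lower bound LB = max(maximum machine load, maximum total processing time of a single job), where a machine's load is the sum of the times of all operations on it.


Machine loads:
  Machine 1: 7 + 5 + 1 = 13
  Machine 2: 5 + 7 + 2 = 14
Max machine load = 14
Job totals:
  Job 1: 12
  Job 2: 12
  Job 3: 3
Max job total = 12
Lower bound = max(14, 12) = 14

14


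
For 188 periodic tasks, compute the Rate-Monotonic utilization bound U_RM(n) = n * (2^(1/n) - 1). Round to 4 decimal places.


Compute 2^(1/188) = 1.0036937583
Subtract 1: 1.0036937583 - 1 = 0.0036937583
Multiply by n: 188 * 0.0036937583 = 0.6944265604
Round to 4 dp: 0.6944

0.6944


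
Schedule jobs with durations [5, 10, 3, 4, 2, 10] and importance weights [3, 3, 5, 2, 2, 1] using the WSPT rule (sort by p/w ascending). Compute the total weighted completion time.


Compute p/w ratios and sort ascending (WSPT): [(3, 5), (2, 2), (5, 3), (4, 2), (10, 3), (10, 1)]
Compute weighted completion times:
  Job (p=3,w=5): C=3, w*C=5*3=15
  Job (p=2,w=2): C=5, w*C=2*5=10
  Job (p=5,w=3): C=10, w*C=3*10=30
  Job (p=4,w=2): C=14, w*C=2*14=28
  Job (p=10,w=3): C=24, w*C=3*24=72
  Job (p=10,w=1): C=34, w*C=1*34=34
Total weighted completion time = 189

189


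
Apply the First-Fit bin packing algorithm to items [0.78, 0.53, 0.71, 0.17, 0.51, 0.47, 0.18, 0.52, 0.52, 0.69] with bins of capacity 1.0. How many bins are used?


Place items sequentially using First-Fit:
  Item 0.78 -> new Bin 1
  Item 0.53 -> new Bin 2
  Item 0.71 -> new Bin 3
  Item 0.17 -> Bin 1 (now 0.95)
  Item 0.51 -> new Bin 4
  Item 0.47 -> Bin 2 (now 1.0)
  Item 0.18 -> Bin 3 (now 0.89)
  Item 0.52 -> new Bin 5
  Item 0.52 -> new Bin 6
  Item 0.69 -> new Bin 7
Total bins used = 7

7


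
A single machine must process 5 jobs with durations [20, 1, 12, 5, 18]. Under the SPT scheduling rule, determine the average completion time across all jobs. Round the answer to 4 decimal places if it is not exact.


Sort jobs by processing time (SPT order): [1, 5, 12, 18, 20]
Compute completion times sequentially:
  Job 1: processing = 1, completes at 1
  Job 2: processing = 5, completes at 6
  Job 3: processing = 12, completes at 18
  Job 4: processing = 18, completes at 36
  Job 5: processing = 20, completes at 56
Sum of completion times = 117
Average completion time = 117/5 = 23.4

23.4


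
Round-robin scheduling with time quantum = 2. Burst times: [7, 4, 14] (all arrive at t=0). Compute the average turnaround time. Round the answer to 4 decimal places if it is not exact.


Time quantum = 2
Execution trace:
  J1 runs 2 units, time = 2
  J2 runs 2 units, time = 4
  J3 runs 2 units, time = 6
  J1 runs 2 units, time = 8
  J2 runs 2 units, time = 10
  J3 runs 2 units, time = 12
  J1 runs 2 units, time = 14
  J3 runs 2 units, time = 16
  J1 runs 1 units, time = 17
  J3 runs 2 units, time = 19
  J3 runs 2 units, time = 21
  J3 runs 2 units, time = 23
  J3 runs 2 units, time = 25
Finish times: [17, 10, 25]
Average turnaround = 52/3 = 17.3333

17.3333


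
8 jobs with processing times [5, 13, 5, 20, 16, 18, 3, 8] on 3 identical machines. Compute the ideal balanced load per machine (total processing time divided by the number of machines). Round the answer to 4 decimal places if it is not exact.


Total processing time = 5 + 13 + 5 + 20 + 16 + 18 + 3 + 8 = 88
Number of machines = 3
Ideal balanced load = 88 / 3 = 29.3333

29.3333


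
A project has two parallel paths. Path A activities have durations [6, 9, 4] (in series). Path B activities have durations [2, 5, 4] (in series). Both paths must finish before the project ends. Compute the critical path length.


Path A total = 6 + 9 + 4 = 19
Path B total = 2 + 5 + 4 = 11
Critical path = longest path = max(19, 11) = 19

19


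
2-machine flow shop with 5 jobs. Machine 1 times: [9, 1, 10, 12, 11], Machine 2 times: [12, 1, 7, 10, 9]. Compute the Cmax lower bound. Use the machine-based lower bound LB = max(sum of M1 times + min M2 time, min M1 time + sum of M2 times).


LB1 = sum(M1 times) + min(M2 times) = 43 + 1 = 44
LB2 = min(M1 times) + sum(M2 times) = 1 + 39 = 40
Lower bound = max(LB1, LB2) = max(44, 40) = 44

44


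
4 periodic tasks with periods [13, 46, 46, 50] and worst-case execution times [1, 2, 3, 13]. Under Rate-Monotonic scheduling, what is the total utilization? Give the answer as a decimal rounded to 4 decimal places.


Compute individual utilizations (exact fractions):
  Task 1: C/T = 1/13 (approx. 0.0769)
  Task 2: C/T = 2/46 = 1/23 (approx. 0.0435)
  Task 3: C/T = 3/46 (approx. 0.0652)
  Task 4: C/T = 13/50 (approx. 0.26)
Total utilization U = 1/13 + 1/23 + 3/46 + 13/50 = 3331/7475
Rounded to 4 decimal places: U = 0.4456
RM (Liu & Layland) bound for 4 tasks = 0.756828; compare with U = 3331/7475 (approx. 0.445619)
U <= bound, so schedulable by RM sufficient condition.

0.4456


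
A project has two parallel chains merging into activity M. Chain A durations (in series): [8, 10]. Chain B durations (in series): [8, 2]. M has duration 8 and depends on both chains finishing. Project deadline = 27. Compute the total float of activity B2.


Forward pass: ES(B2) = sum of predecessors on chain B = 8
EF = ES + duration = 8 + 2 = 10
Backward pass: LF(M) = deadline = 27; LS(M) = 27 - 8 = 19
LF(B2) = LS(M) - sum(successors on chain B) = 19 - 0 = 19
LS = LF - duration = 19 - 2 = 17
Total float = LS - ES = 17 - 8 = 9

9


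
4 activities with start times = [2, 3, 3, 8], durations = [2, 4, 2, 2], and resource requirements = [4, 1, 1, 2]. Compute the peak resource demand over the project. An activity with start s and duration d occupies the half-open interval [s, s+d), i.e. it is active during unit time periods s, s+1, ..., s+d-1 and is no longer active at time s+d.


Each activity i is active on [start_i, start_i + duration_i).
Compute total resource usage per time slot:
  t=0: active resources = [], total = 0
  t=1: active resources = [], total = 0
  t=2: active resources = [4], total = 4
  t=3: active resources = [4, 1, 1], total = 6
  t=4: active resources = [1, 1], total = 2
  t=5: active resources = [1], total = 1
  t=6: active resources = [1], total = 1
  t=7: active resources = [], total = 0
  t=8: active resources = [2], total = 2
  t=9: active resources = [2], total = 2
Peak resource demand = 6

6


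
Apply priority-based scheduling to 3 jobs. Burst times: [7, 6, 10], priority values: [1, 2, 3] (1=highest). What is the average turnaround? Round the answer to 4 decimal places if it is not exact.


Sort by priority (ascending = highest first):
Order: [(1, 7), (2, 6), (3, 10)]
Completion times:
  Priority 1, burst=7, C=7
  Priority 2, burst=6, C=13
  Priority 3, burst=10, C=23
Average turnaround = 43/3 = 14.3333

14.3333


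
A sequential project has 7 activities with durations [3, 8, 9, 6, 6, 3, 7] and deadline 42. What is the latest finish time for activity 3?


LF(activity 3) = deadline - sum of successor durations
Successors: activities 4 through 7 with durations [6, 6, 3, 7]
Sum of successor durations = 22
LF = 42 - 22 = 20

20


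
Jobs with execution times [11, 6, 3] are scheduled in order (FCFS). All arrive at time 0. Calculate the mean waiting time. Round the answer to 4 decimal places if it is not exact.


FCFS order (as given): [11, 6, 3]
Waiting times:
  Job 1: wait = 0
  Job 2: wait = 11
  Job 3: wait = 17
Sum of waiting times = 28
Average waiting time = 28/3 = 9.3333

9.3333


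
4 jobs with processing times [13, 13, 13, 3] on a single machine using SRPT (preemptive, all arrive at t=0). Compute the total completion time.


Since all jobs arrive at t=0, SRPT equals SPT ordering.
SPT order: [3, 13, 13, 13]
Completion times:
  Job 1: p=3, C=3
  Job 2: p=13, C=16
  Job 3: p=13, C=29
  Job 4: p=13, C=42
Total completion time = 3 + 16 + 29 + 42 = 90

90


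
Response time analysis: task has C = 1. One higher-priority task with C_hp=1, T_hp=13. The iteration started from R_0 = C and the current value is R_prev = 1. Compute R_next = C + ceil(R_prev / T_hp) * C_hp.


R_next = C + ceil(R_prev / T_hp) * C_hp
ceil(1 / 13) = ceil(0.0769) = 1
Interference = 1 * 1 = 1
R_next = 1 + 1 = 2

2


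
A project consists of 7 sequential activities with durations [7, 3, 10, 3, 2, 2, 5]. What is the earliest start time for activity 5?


Activity 5 starts after activities 1 through 4 complete.
Predecessor durations: [7, 3, 10, 3]
ES = 7 + 3 + 10 + 3 = 23

23


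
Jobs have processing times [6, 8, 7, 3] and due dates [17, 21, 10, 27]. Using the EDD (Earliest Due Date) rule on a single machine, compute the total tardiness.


Sort by due date (EDD order): [(7, 10), (6, 17), (8, 21), (3, 27)]
Compute completion times and tardiness:
  Job 1: p=7, d=10, C=7, tardiness=max(0,7-10)=0
  Job 2: p=6, d=17, C=13, tardiness=max(0,13-17)=0
  Job 3: p=8, d=21, C=21, tardiness=max(0,21-21)=0
  Job 4: p=3, d=27, C=24, tardiness=max(0,24-27)=0
Total tardiness = 0

0


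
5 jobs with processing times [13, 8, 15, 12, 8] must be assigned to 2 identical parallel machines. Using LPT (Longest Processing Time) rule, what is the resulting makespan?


Sort jobs in decreasing order (LPT): [15, 13, 12, 8, 8]
Assign each job to the least loaded machine:
  Machine 1: jobs [15, 8, 8], load = 31
  Machine 2: jobs [13, 12], load = 25
Makespan = max load = 31

31


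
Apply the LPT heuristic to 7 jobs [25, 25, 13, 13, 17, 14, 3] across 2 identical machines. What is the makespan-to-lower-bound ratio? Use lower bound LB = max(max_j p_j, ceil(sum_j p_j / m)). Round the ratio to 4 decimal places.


LPT order: [25, 25, 17, 14, 13, 13, 3]
Machine loads after assignment: [55, 55]
LPT makespan = 55
Lower bound = max(max_job, ceil(total/2)) = max(25, 55) = 55
Ratio = 55 / 55 = 1.0

1.0


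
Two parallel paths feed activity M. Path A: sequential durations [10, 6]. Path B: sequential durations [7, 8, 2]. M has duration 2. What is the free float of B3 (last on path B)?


ES(B3) = sum of predecessors on chain B = 15
EF(B3) = ES + duration = 15 + 2 = 17
Successor of B3 is M. ES(M) = max(sum(A), sum(B)) = max(16, 17) = 17
Free float = ES(successor) - EF(current) = 17 - 17 = 0

0


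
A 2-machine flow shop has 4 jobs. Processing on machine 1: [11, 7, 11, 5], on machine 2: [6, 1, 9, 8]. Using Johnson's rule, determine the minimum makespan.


Apply Johnson's rule:
  Group 1 (a <= b): [(4, 5, 8)]
  Group 2 (a > b): [(3, 11, 9), (1, 11, 6), (2, 7, 1)]
Optimal job order: [4, 3, 1, 2]
Schedule:
  Job 4: M1 done at 5, M2 done at 13
  Job 3: M1 done at 16, M2 done at 25
  Job 1: M1 done at 27, M2 done at 33
  Job 2: M1 done at 34, M2 done at 35
Makespan = 35

35


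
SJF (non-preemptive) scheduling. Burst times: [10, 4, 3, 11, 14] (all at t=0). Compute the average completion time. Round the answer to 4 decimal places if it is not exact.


SJF order (ascending): [3, 4, 10, 11, 14]
Completion times:
  Job 1: burst=3, C=3
  Job 2: burst=4, C=7
  Job 3: burst=10, C=17
  Job 4: burst=11, C=28
  Job 5: burst=14, C=42
Average completion = 97/5 = 19.4

19.4


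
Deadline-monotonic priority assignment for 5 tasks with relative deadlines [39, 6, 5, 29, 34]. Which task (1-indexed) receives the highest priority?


Sort tasks by relative deadline (ascending):
  Task 3: deadline = 5
  Task 2: deadline = 6
  Task 4: deadline = 29
  Task 5: deadline = 34
  Task 1: deadline = 39
Priority order (highest first): [3, 2, 4, 5, 1]
Highest priority task = 3

3


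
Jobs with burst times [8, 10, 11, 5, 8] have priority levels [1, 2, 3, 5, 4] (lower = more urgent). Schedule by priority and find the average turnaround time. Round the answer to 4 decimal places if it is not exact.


Sort by priority (ascending = highest first):
Order: [(1, 8), (2, 10), (3, 11), (4, 8), (5, 5)]
Completion times:
  Priority 1, burst=8, C=8
  Priority 2, burst=10, C=18
  Priority 3, burst=11, C=29
  Priority 4, burst=8, C=37
  Priority 5, burst=5, C=42
Average turnaround = 134/5 = 26.8

26.8


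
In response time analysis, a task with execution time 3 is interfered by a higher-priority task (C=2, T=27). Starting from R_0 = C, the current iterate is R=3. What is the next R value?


R_next = C + ceil(R_prev / T_hp) * C_hp
ceil(3 / 27) = ceil(0.1111) = 1
Interference = 1 * 2 = 2
R_next = 3 + 2 = 5

5


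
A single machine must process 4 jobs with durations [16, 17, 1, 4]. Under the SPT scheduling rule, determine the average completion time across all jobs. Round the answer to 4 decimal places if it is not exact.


Sort jobs by processing time (SPT order): [1, 4, 16, 17]
Compute completion times sequentially:
  Job 1: processing = 1, completes at 1
  Job 2: processing = 4, completes at 5
  Job 3: processing = 16, completes at 21
  Job 4: processing = 17, completes at 38
Sum of completion times = 65
Average completion time = 65/4 = 16.25

16.25


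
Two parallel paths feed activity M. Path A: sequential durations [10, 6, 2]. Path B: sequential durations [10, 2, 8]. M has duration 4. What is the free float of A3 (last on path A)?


ES(A3) = sum of predecessors on chain A = 16
EF(A3) = ES + duration = 16 + 2 = 18
Successor of A3 is M. ES(M) = max(sum(A), sum(B)) = max(18, 20) = 20
Free float = ES(successor) - EF(current) = 20 - 18 = 2

2


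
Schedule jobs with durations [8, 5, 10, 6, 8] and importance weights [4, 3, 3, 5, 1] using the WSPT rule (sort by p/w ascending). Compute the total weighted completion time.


Compute p/w ratios and sort ascending (WSPT): [(6, 5), (5, 3), (8, 4), (10, 3), (8, 1)]
Compute weighted completion times:
  Job (p=6,w=5): C=6, w*C=5*6=30
  Job (p=5,w=3): C=11, w*C=3*11=33
  Job (p=8,w=4): C=19, w*C=4*19=76
  Job (p=10,w=3): C=29, w*C=3*29=87
  Job (p=8,w=1): C=37, w*C=1*37=37
Total weighted completion time = 263

263


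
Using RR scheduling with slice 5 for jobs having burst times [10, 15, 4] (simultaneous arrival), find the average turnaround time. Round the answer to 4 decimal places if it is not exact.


Time quantum = 5
Execution trace:
  J1 runs 5 units, time = 5
  J2 runs 5 units, time = 10
  J3 runs 4 units, time = 14
  J1 runs 5 units, time = 19
  J2 runs 5 units, time = 24
  J2 runs 5 units, time = 29
Finish times: [19, 29, 14]
Average turnaround = 62/3 = 20.6667

20.6667


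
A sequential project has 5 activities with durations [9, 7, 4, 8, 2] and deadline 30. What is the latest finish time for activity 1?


LF(activity 1) = deadline - sum of successor durations
Successors: activities 2 through 5 with durations [7, 4, 8, 2]
Sum of successor durations = 21
LF = 30 - 21 = 9

9


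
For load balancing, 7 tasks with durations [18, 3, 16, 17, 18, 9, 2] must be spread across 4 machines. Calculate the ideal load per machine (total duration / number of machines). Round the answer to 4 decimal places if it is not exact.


Total processing time = 18 + 3 + 16 + 17 + 18 + 9 + 2 = 83
Number of machines = 4
Ideal balanced load = 83 / 4 = 20.75

20.75


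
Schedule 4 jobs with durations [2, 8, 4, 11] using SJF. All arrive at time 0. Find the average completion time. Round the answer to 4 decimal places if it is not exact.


SJF order (ascending): [2, 4, 8, 11]
Completion times:
  Job 1: burst=2, C=2
  Job 2: burst=4, C=6
  Job 3: burst=8, C=14
  Job 4: burst=11, C=25
Average completion = 47/4 = 11.75

11.75


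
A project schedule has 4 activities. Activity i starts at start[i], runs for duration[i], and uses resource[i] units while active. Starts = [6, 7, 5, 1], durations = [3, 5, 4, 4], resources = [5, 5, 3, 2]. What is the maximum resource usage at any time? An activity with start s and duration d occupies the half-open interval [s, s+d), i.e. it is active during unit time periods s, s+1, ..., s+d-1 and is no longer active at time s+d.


Each activity i is active on [start_i, start_i + duration_i).
Compute total resource usage per time slot:
  t=0: active resources = [], total = 0
  t=1: active resources = [2], total = 2
  t=2: active resources = [2], total = 2
  t=3: active resources = [2], total = 2
  t=4: active resources = [2], total = 2
  t=5: active resources = [3], total = 3
  t=6: active resources = [5, 3], total = 8
  t=7: active resources = [5, 5, 3], total = 13
  t=8: active resources = [5, 5, 3], total = 13
  t=9: active resources = [5], total = 5
  t=10: active resources = [5], total = 5
  t=11: active resources = [5], total = 5
Peak resource demand = 13

13


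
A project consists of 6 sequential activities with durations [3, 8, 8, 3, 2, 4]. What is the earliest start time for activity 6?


Activity 6 starts after activities 1 through 5 complete.
Predecessor durations: [3, 8, 8, 3, 2]
ES = 3 + 8 + 8 + 3 + 2 = 24

24


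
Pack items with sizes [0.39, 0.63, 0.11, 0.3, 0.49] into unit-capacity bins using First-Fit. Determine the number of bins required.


Place items sequentially using First-Fit:
  Item 0.39 -> new Bin 1
  Item 0.63 -> new Bin 2
  Item 0.11 -> Bin 1 (now 0.5)
  Item 0.3 -> Bin 1 (now 0.8)
  Item 0.49 -> new Bin 3
Total bins used = 3

3


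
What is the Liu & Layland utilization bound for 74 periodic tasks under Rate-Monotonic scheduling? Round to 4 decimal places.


Compute 2^(1/74) = 1.0094108601
Subtract 1: 1.0094108601 - 1 = 0.0094108601
Multiply by n: 74 * 0.0094108601 = 0.6964036474
Round to 4 dp: 0.6964

0.6964


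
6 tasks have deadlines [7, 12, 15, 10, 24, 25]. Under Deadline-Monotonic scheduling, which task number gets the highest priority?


Sort tasks by relative deadline (ascending):
  Task 1: deadline = 7
  Task 4: deadline = 10
  Task 2: deadline = 12
  Task 3: deadline = 15
  Task 5: deadline = 24
  Task 6: deadline = 25
Priority order (highest first): [1, 4, 2, 3, 5, 6]
Highest priority task = 1

1


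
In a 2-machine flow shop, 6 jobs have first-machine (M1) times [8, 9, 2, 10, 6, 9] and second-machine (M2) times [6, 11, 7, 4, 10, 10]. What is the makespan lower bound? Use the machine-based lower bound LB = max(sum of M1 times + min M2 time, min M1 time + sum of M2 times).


LB1 = sum(M1 times) + min(M2 times) = 44 + 4 = 48
LB2 = min(M1 times) + sum(M2 times) = 2 + 48 = 50
Lower bound = max(LB1, LB2) = max(48, 50) = 50

50


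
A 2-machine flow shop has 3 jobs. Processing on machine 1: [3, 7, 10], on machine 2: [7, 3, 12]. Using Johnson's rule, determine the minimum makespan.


Apply Johnson's rule:
  Group 1 (a <= b): [(1, 3, 7), (3, 10, 12)]
  Group 2 (a > b): [(2, 7, 3)]
Optimal job order: [1, 3, 2]
Schedule:
  Job 1: M1 done at 3, M2 done at 10
  Job 3: M1 done at 13, M2 done at 25
  Job 2: M1 done at 20, M2 done at 28
Makespan = 28

28


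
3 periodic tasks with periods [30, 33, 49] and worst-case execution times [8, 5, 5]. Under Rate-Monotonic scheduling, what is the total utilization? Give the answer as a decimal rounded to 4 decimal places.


Compute individual utilizations (exact fractions):
  Task 1: C/T = 8/30 = 4/15 (approx. 0.2667)
  Task 2: C/T = 5/33 (approx. 0.1515)
  Task 3: C/T = 5/49 (approx. 0.102)
Total utilization U = 4/15 + 5/33 + 5/49 = 1402/2695
Rounded to 4 decimal places: U = 0.5202
RM (Liu & Layland) bound for 3 tasks = 0.779763; compare with U = 1402/2695 (approx. 0.520223)
U <= bound, so schedulable by RM sufficient condition.

0.5202


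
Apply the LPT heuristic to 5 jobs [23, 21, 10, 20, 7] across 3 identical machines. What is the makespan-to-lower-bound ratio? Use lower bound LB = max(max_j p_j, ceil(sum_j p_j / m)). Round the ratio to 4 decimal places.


LPT order: [23, 21, 20, 10, 7]
Machine loads after assignment: [23, 28, 30]
LPT makespan = 30
Lower bound = max(max_job, ceil(total/3)) = max(23, 27) = 27
Ratio = 30 / 27 = 1.1111

1.1111


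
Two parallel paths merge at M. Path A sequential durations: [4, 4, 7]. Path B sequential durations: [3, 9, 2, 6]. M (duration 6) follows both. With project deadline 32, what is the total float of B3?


Forward pass: ES(B3) = sum of predecessors on chain B = 12
EF = ES + duration = 12 + 2 = 14
Backward pass: LF(M) = deadline = 32; LS(M) = 32 - 6 = 26
LF(B3) = LS(M) - sum(successors on chain B) = 26 - 6 = 20
LS = LF - duration = 20 - 2 = 18
Total float = LS - ES = 18 - 12 = 6

6


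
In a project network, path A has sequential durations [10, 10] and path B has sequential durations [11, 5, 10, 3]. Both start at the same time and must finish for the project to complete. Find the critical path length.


Path A total = 10 + 10 = 20
Path B total = 11 + 5 + 10 + 3 = 29
Critical path = longest path = max(20, 29) = 29

29


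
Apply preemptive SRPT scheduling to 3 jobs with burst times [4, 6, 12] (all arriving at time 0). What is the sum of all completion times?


Since all jobs arrive at t=0, SRPT equals SPT ordering.
SPT order: [4, 6, 12]
Completion times:
  Job 1: p=4, C=4
  Job 2: p=6, C=10
  Job 3: p=12, C=22
Total completion time = 4 + 10 + 22 = 36

36


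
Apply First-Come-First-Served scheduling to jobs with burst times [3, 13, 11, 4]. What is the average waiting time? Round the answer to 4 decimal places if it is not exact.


FCFS order (as given): [3, 13, 11, 4]
Waiting times:
  Job 1: wait = 0
  Job 2: wait = 3
  Job 3: wait = 16
  Job 4: wait = 27
Sum of waiting times = 46
Average waiting time = 46/4 = 11.5

11.5


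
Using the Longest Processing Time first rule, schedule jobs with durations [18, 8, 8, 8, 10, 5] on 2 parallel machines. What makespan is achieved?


Sort jobs in decreasing order (LPT): [18, 10, 8, 8, 8, 5]
Assign each job to the least loaded machine:
  Machine 1: jobs [18, 8, 5], load = 31
  Machine 2: jobs [10, 8, 8], load = 26
Makespan = max load = 31

31


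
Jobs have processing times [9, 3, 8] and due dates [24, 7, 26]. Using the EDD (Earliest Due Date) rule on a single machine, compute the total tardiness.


Sort by due date (EDD order): [(3, 7), (9, 24), (8, 26)]
Compute completion times and tardiness:
  Job 1: p=3, d=7, C=3, tardiness=max(0,3-7)=0
  Job 2: p=9, d=24, C=12, tardiness=max(0,12-24)=0
  Job 3: p=8, d=26, C=20, tardiness=max(0,20-26)=0
Total tardiness = 0

0


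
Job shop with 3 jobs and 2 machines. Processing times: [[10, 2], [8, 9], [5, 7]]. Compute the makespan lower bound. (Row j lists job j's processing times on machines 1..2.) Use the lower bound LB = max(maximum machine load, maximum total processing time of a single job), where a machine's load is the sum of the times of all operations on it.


Machine loads:
  Machine 1: 10 + 8 + 5 = 23
  Machine 2: 2 + 9 + 7 = 18
Max machine load = 23
Job totals:
  Job 1: 12
  Job 2: 17
  Job 3: 12
Max job total = 17
Lower bound = max(23, 17) = 23

23


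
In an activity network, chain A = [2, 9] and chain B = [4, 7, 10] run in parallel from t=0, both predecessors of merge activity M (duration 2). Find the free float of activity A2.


ES(A2) = sum of predecessors on chain A = 2
EF(A2) = ES + duration = 2 + 9 = 11
Successor of A2 is M. ES(M) = max(sum(A), sum(B)) = max(11, 21) = 21
Free float = ES(successor) - EF(current) = 21 - 11 = 10

10


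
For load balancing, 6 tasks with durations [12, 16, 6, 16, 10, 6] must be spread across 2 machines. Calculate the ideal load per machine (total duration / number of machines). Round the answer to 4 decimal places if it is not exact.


Total processing time = 12 + 16 + 6 + 16 + 10 + 6 = 66
Number of machines = 2
Ideal balanced load = 66 / 2 = 33.0

33.0


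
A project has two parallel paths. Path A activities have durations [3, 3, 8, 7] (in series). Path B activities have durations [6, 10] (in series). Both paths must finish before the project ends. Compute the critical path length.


Path A total = 3 + 3 + 8 + 7 = 21
Path B total = 6 + 10 = 16
Critical path = longest path = max(21, 16) = 21

21


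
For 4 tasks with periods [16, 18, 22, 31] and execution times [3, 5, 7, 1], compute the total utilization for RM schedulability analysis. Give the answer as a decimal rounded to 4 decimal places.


Compute individual utilizations (exact fractions):
  Task 1: C/T = 3/16 (approx. 0.1875)
  Task 2: C/T = 5/18 (approx. 0.2778)
  Task 3: C/T = 7/22 (approx. 0.3182)
  Task 4: C/T = 1/31 (approx. 0.0323)
Total utilization U = 3/16 + 5/18 + 7/22 + 1/31 = 40055/49104
Rounded to 4 decimal places: U = 0.8157
RM (Liu & Layland) bound for 4 tasks = 0.756828; compare with U = 40055/49104 (approx. 0.815718)
bound < U <= 1, so the RM sufficient condition is not met (inconclusive; an exact test such as response-time analysis is needed).

0.8157


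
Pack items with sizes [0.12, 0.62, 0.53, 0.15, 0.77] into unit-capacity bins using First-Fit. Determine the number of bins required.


Place items sequentially using First-Fit:
  Item 0.12 -> new Bin 1
  Item 0.62 -> Bin 1 (now 0.74)
  Item 0.53 -> new Bin 2
  Item 0.15 -> Bin 1 (now 0.89)
  Item 0.77 -> new Bin 3
Total bins used = 3

3


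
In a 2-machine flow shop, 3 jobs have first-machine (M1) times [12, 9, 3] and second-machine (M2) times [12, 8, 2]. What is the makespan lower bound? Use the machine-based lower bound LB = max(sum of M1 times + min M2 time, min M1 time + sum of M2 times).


LB1 = sum(M1 times) + min(M2 times) = 24 + 2 = 26
LB2 = min(M1 times) + sum(M2 times) = 3 + 22 = 25
Lower bound = max(LB1, LB2) = max(26, 25) = 26

26


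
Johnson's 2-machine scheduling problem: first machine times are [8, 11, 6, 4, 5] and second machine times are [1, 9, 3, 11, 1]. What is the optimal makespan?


Apply Johnson's rule:
  Group 1 (a <= b): [(4, 4, 11)]
  Group 2 (a > b): [(2, 11, 9), (3, 6, 3), (1, 8, 1), (5, 5, 1)]
Optimal job order: [4, 2, 3, 1, 5]
Schedule:
  Job 4: M1 done at 4, M2 done at 15
  Job 2: M1 done at 15, M2 done at 24
  Job 3: M1 done at 21, M2 done at 27
  Job 1: M1 done at 29, M2 done at 30
  Job 5: M1 done at 34, M2 done at 35
Makespan = 35

35


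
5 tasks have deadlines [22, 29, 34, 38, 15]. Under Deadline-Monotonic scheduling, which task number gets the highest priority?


Sort tasks by relative deadline (ascending):
  Task 5: deadline = 15
  Task 1: deadline = 22
  Task 2: deadline = 29
  Task 3: deadline = 34
  Task 4: deadline = 38
Priority order (highest first): [5, 1, 2, 3, 4]
Highest priority task = 5

5


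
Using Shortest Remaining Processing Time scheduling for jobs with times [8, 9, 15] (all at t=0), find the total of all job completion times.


Since all jobs arrive at t=0, SRPT equals SPT ordering.
SPT order: [8, 9, 15]
Completion times:
  Job 1: p=8, C=8
  Job 2: p=9, C=17
  Job 3: p=15, C=32
Total completion time = 8 + 17 + 32 = 57

57


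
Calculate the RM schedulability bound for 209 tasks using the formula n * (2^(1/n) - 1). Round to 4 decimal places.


Compute 2^(1/209) = 1.0033219993
Subtract 1: 1.0033219993 - 1 = 0.0033219993
Multiply by n: 209 * 0.0033219993 = 0.6942978537
Round to 4 dp: 0.6943

0.6943


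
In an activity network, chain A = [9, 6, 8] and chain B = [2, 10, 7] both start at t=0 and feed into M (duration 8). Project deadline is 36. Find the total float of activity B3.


Forward pass: ES(B3) = sum of predecessors on chain B = 12
EF = ES + duration = 12 + 7 = 19
Backward pass: LF(M) = deadline = 36; LS(M) = 36 - 8 = 28
LF(B3) = LS(M) - sum(successors on chain B) = 28 - 0 = 28
LS = LF - duration = 28 - 7 = 21
Total float = LS - ES = 21 - 12 = 9

9


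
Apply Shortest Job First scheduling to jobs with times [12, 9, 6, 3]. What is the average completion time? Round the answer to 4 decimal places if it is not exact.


SJF order (ascending): [3, 6, 9, 12]
Completion times:
  Job 1: burst=3, C=3
  Job 2: burst=6, C=9
  Job 3: burst=9, C=18
  Job 4: burst=12, C=30
Average completion = 60/4 = 15.0

15.0


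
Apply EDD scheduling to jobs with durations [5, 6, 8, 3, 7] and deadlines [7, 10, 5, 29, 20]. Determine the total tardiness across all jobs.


Sort by due date (EDD order): [(8, 5), (5, 7), (6, 10), (7, 20), (3, 29)]
Compute completion times and tardiness:
  Job 1: p=8, d=5, C=8, tardiness=max(0,8-5)=3
  Job 2: p=5, d=7, C=13, tardiness=max(0,13-7)=6
  Job 3: p=6, d=10, C=19, tardiness=max(0,19-10)=9
  Job 4: p=7, d=20, C=26, tardiness=max(0,26-20)=6
  Job 5: p=3, d=29, C=29, tardiness=max(0,29-29)=0
Total tardiness = 24

24


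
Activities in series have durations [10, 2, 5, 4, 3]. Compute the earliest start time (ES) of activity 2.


Activity 2 starts after activities 1 through 1 complete.
Predecessor durations: [10]
ES = 10 = 10

10


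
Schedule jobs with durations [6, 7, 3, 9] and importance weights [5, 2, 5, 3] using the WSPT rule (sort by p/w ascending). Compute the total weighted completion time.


Compute p/w ratios and sort ascending (WSPT): [(3, 5), (6, 5), (9, 3), (7, 2)]
Compute weighted completion times:
  Job (p=3,w=5): C=3, w*C=5*3=15
  Job (p=6,w=5): C=9, w*C=5*9=45
  Job (p=9,w=3): C=18, w*C=3*18=54
  Job (p=7,w=2): C=25, w*C=2*25=50
Total weighted completion time = 164

164


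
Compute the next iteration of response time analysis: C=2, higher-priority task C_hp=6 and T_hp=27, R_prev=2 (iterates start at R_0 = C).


R_next = C + ceil(R_prev / T_hp) * C_hp
ceil(2 / 27) = ceil(0.0741) = 1
Interference = 1 * 6 = 6
R_next = 2 + 6 = 8

8
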